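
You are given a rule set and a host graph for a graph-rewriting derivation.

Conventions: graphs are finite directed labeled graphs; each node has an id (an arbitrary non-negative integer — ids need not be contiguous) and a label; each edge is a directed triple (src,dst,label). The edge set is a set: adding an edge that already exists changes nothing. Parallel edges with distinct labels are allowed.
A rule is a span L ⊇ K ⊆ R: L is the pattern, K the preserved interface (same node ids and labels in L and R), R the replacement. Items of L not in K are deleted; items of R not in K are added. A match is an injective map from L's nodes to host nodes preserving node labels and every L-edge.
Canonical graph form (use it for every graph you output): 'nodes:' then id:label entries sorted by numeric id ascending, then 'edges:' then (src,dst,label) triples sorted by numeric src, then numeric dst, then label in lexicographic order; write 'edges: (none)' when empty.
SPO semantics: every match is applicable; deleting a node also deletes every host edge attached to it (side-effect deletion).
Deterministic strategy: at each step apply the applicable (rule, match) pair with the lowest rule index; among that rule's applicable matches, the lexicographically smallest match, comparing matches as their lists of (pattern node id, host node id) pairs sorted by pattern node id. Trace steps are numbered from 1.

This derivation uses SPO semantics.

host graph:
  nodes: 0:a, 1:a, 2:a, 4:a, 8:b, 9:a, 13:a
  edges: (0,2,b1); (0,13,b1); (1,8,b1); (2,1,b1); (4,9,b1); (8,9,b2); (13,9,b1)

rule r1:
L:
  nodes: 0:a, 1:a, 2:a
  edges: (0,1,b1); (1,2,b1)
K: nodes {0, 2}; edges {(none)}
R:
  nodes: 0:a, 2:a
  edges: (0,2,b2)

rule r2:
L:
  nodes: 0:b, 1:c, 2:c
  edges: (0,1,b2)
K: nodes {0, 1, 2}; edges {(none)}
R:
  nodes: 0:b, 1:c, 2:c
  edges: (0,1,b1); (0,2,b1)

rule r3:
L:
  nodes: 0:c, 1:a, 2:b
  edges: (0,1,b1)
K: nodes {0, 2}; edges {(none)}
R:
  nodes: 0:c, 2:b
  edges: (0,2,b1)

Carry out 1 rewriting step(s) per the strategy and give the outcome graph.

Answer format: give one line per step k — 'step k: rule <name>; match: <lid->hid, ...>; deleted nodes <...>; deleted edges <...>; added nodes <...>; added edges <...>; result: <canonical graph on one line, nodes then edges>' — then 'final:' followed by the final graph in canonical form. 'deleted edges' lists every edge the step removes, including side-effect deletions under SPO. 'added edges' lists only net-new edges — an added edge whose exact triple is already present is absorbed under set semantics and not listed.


step 1: rule r1; match: 0->0, 1->2, 2->1; deleted nodes 2; deleted edges (0,2,b1); (2,1,b1); added nodes (none); added edges (0,1,b2); result: nodes: 0:a, 1:a, 4:a, 8:b, 9:a, 13:a edges: (0,1,b2); (0,13,b1); (1,8,b1); (4,9,b1); (8,9,b2); (13,9,b1)
final:
nodes: 0:a, 1:a, 4:a, 8:b, 9:a, 13:a
edges: (0,1,b2); (0,13,b1); (1,8,b1); (4,9,b1); (8,9,b2); (13,9,b1)


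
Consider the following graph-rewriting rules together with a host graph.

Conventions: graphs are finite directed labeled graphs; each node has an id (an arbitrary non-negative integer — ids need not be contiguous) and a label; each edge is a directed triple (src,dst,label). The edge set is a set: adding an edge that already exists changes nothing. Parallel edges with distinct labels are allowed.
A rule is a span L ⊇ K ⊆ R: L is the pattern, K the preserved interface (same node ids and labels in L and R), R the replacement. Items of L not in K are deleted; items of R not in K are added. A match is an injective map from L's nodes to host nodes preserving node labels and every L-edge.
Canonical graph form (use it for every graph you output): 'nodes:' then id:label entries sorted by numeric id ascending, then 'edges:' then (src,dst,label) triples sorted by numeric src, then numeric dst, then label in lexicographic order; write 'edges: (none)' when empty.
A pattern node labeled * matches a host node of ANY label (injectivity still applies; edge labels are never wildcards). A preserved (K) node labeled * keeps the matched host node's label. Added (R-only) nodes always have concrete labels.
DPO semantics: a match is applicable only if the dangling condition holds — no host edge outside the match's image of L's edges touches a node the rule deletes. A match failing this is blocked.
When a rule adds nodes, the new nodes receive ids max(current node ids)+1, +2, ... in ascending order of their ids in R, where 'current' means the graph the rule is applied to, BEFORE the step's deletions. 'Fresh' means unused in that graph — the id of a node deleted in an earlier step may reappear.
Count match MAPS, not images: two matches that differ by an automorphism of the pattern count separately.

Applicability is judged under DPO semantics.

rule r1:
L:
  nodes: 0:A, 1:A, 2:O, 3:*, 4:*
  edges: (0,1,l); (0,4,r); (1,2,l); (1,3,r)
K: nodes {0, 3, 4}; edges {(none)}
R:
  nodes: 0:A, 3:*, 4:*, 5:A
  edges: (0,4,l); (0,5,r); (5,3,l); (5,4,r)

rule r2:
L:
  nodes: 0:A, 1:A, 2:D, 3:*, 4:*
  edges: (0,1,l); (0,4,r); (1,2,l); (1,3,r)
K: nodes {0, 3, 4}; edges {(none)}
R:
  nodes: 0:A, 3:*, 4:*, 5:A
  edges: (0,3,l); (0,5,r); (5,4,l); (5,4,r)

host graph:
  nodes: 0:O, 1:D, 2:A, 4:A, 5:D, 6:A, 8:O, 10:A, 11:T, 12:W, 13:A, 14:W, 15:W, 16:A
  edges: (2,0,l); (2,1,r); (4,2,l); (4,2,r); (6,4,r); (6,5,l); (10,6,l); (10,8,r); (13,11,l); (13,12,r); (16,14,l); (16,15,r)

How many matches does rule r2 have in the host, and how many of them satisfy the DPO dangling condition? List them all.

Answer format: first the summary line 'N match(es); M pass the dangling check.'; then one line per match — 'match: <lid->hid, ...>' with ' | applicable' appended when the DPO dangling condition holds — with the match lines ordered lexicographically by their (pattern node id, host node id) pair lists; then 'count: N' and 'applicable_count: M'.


1 match(es); 1 pass the dangling check.
match: 0->10, 1->6, 2->5, 3->4, 4->8 | applicable
count: 1
applicable_count: 1


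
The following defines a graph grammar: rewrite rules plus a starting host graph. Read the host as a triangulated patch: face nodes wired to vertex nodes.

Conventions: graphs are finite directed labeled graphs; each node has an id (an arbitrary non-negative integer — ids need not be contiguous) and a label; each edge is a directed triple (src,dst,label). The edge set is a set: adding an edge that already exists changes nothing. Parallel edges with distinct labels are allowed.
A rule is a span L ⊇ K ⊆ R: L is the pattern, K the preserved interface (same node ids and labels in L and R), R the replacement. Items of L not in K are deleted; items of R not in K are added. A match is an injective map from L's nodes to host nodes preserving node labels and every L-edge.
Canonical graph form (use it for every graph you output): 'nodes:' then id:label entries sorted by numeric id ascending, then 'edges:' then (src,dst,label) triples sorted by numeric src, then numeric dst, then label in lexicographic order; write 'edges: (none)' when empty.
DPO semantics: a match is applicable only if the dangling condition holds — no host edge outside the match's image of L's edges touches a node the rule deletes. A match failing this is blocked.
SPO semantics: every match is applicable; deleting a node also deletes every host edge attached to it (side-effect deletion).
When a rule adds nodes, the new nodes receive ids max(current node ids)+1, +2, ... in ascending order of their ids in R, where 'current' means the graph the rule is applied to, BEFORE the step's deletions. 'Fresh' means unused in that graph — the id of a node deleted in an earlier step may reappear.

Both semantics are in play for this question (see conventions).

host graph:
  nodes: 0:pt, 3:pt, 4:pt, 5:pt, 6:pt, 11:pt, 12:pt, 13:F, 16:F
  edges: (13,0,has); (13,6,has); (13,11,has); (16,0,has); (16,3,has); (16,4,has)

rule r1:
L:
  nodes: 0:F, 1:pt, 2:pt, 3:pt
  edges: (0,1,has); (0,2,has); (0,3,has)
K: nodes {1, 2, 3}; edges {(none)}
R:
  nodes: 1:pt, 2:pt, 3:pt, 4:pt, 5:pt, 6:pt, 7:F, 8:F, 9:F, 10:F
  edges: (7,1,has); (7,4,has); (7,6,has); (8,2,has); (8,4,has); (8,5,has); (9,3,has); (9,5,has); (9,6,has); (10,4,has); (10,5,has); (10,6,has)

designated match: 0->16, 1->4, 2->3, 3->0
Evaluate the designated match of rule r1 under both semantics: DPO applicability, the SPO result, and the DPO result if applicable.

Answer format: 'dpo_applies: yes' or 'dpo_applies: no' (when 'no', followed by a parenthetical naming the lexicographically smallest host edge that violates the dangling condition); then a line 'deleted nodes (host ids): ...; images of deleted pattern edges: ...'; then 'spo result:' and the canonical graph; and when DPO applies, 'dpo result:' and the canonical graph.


dpo_applies: yes
deleted nodes (host ids): 16; images of deleted pattern edges: (16,0,has); (16,3,has); (16,4,has)
spo result:
nodes: 0:pt, 3:pt, 4:pt, 5:pt, 6:pt, 11:pt, 12:pt, 13:F, 17:pt, 18:pt, 19:pt, 20:F, 21:F, 22:F, 23:F
edges: (13,0,has); (13,6,has); (13,11,has); (20,4,has); (20,17,has); (20,19,has); (21,3,has); (21,17,has); (21,18,has); (22,0,has); (22,18,has); (22,19,has); (23,17,has); (23,18,has); (23,19,has)
dpo result:
nodes: 0:pt, 3:pt, 4:pt, 5:pt, 6:pt, 11:pt, 12:pt, 13:F, 17:pt, 18:pt, 19:pt, 20:F, 21:F, 22:F, 23:F
edges: (13,0,has); (13,6,has); (13,11,has); (20,4,has); (20,17,has); (20,19,has); (21,3,has); (21,17,has); (21,18,has); (22,0,has); (22,18,has); (22,19,has); (23,17,has); (23,18,has); (23,19,has)


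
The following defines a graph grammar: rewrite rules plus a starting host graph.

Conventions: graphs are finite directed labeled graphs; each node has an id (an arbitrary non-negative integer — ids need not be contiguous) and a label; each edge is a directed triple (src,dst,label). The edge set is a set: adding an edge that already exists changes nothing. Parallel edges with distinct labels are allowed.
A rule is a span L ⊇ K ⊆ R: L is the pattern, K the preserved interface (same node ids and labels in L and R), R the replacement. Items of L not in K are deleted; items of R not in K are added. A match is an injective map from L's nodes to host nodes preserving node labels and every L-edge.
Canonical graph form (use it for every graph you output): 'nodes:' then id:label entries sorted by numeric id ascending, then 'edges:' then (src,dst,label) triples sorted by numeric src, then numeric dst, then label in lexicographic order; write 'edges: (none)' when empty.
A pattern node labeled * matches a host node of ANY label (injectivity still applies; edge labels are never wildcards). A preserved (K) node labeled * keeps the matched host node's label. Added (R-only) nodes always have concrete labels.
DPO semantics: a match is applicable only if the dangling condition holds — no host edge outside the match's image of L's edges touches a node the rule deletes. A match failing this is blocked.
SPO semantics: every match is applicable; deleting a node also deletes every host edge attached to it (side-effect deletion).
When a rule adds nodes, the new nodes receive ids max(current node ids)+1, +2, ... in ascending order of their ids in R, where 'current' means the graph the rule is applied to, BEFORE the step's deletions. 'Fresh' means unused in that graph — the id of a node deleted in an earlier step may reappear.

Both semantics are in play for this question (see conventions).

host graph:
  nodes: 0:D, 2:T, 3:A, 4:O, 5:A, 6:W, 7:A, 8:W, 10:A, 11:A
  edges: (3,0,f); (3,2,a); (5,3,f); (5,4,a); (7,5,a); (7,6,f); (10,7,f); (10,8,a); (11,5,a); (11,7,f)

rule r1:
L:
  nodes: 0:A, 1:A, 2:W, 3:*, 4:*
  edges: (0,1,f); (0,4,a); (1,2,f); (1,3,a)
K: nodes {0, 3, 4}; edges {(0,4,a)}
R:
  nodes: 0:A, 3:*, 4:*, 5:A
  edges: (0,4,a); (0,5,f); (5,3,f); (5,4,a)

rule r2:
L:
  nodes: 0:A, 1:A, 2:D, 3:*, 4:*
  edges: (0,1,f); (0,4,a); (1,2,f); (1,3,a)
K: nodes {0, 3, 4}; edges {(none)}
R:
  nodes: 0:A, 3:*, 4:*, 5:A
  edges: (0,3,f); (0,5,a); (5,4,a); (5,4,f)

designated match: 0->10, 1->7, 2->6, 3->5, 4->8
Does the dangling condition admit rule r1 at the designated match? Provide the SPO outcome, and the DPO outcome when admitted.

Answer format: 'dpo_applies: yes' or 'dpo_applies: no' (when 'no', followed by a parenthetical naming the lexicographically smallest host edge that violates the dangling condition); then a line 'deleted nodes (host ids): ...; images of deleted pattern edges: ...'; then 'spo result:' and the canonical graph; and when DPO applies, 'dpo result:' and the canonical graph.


dpo_applies: no
(the rule deletes node 7, which keeps host edge (11,7,f) outside the match image — the dangling condition fails, DPO blocks; SPO proceeds and side-deletes such edges)
deleted nodes (host ids): 6, 7; images of deleted pattern edges: (7,5,a); (7,6,f); (10,7,f)
spo result:
nodes: 0:D, 2:T, 3:A, 4:O, 5:A, 8:W, 10:A, 11:A, 12:A
edges: (3,0,f); (3,2,a); (5,3,f); (5,4,a); (10,8,a); (10,12,f); (11,5,a); (12,5,f); (12,8,a)


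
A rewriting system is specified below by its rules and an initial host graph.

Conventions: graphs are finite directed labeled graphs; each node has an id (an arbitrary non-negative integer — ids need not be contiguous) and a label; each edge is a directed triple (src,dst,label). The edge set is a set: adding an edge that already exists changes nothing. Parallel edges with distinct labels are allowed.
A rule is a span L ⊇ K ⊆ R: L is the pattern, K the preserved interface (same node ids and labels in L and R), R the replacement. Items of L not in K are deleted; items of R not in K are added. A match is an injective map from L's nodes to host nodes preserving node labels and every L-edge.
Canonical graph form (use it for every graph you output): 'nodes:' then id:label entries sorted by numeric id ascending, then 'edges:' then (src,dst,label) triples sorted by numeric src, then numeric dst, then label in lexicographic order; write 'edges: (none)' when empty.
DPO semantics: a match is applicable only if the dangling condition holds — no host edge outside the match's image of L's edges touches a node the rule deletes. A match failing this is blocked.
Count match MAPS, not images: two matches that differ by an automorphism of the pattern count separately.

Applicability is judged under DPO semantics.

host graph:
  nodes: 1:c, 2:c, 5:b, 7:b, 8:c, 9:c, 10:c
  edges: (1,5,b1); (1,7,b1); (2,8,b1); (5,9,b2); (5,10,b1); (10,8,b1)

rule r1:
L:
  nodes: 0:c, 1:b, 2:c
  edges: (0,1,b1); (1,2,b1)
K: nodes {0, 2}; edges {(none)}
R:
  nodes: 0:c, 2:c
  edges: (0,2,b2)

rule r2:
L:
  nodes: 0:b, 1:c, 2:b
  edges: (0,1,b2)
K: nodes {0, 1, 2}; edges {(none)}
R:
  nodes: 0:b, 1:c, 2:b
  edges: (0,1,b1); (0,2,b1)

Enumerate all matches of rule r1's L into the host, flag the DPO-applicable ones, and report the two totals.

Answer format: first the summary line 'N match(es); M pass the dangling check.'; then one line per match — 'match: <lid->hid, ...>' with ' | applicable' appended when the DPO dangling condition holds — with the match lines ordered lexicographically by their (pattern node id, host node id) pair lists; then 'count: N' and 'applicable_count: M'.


1 match(es); 0 pass the dangling check.
match: 0->1, 1->5, 2->10
count: 1
applicable_count: 0


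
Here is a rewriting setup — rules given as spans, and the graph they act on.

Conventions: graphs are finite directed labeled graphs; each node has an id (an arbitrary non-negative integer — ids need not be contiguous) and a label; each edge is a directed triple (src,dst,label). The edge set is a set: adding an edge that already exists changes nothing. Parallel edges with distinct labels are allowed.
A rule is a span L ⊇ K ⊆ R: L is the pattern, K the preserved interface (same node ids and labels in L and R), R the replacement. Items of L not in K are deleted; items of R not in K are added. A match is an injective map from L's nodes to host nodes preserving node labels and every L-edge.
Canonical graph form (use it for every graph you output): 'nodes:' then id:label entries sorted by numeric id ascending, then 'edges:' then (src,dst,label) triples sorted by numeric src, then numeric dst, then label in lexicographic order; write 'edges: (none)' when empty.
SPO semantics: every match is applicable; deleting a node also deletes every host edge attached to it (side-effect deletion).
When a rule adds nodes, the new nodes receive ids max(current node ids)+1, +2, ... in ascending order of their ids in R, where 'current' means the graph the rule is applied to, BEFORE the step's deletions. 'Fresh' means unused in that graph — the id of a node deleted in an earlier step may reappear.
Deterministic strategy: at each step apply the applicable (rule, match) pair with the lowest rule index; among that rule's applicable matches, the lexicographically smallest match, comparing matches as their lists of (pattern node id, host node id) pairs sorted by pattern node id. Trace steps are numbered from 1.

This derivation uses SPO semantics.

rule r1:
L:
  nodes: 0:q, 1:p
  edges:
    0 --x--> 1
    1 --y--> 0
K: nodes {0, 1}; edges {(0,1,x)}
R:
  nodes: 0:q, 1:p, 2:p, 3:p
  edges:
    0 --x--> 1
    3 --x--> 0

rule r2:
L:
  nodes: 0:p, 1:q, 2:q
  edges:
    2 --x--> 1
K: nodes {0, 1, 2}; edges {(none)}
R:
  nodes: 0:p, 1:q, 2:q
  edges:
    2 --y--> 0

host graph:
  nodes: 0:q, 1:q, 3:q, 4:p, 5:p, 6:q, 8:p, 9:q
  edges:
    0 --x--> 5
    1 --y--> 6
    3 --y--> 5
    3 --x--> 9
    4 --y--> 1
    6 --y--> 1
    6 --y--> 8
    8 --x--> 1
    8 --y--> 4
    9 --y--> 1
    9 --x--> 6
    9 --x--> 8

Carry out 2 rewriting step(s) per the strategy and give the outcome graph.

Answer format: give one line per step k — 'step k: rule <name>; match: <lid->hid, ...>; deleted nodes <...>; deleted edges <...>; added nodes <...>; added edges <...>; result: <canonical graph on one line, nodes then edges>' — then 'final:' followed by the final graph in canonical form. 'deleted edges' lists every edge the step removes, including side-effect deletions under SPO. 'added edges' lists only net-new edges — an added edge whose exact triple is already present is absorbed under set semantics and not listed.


step 1: rule r2; match: 0->4, 1->6, 2->9; deleted nodes (none); deleted edges (9,6,x); added nodes (none); added edges (9,4,y); result: nodes: 0:q, 1:q, 3:q, 4:p, 5:p, 6:q, 8:p, 9:q edges: (0,5,x); (1,6,y); (3,5,y); (3,9,x); (4,1,y); (6,1,y); (6,8,y); (8,1,x); (8,4,y); (9,1,y); (9,4,y); (9,8,x)
step 2: rule r2; match: 0->4, 1->9, 2->3; deleted nodes (none); deleted edges (3,9,x); added nodes (none); added edges (3,4,y); result: nodes: 0:q, 1:q, 3:q, 4:p, 5:p, 6:q, 8:p, 9:q edges: (0,5,x); (1,6,y); (3,4,y); (3,5,y); (4,1,y); (6,1,y); (6,8,y); (8,1,x); (8,4,y); (9,1,y); (9,4,y); (9,8,x)
final:
nodes: 0:q, 1:q, 3:q, 4:p, 5:p, 6:q, 8:p, 9:q
edges: (0,5,x); (1,6,y); (3,4,y); (3,5,y); (4,1,y); (6,1,y); (6,8,y); (8,1,x); (8,4,y); (9,1,y); (9,4,y); (9,8,x)


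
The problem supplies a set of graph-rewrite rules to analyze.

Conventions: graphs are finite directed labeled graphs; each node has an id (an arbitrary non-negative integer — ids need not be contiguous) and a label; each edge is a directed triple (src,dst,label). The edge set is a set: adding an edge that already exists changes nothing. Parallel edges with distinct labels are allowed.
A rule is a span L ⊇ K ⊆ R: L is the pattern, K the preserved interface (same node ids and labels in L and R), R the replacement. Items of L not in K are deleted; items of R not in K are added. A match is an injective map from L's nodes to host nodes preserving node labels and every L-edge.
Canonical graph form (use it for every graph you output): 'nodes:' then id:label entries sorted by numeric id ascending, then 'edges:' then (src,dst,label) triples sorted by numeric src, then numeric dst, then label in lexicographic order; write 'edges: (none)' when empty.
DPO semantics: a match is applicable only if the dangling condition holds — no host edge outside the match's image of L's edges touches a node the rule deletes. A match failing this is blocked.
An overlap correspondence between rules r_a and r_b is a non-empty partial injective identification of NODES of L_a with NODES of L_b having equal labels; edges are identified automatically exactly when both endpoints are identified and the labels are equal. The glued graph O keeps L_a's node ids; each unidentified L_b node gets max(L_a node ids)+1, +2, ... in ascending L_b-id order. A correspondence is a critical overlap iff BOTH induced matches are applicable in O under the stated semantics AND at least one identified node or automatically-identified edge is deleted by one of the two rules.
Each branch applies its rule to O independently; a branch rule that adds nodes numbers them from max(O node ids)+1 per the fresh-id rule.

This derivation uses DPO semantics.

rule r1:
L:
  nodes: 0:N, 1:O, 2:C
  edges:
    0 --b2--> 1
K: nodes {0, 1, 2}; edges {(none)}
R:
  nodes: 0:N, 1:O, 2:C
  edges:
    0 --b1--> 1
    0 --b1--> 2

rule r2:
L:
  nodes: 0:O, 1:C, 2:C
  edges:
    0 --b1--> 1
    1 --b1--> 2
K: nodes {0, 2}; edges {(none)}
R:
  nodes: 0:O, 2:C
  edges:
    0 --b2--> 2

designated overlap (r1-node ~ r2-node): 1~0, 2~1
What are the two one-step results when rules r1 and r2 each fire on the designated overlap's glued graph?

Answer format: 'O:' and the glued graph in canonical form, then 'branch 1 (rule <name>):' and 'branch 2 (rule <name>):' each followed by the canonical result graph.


O:
nodes: 0:N, 1:O, 2:C, 3:C
edges: (0,1,b2); (1,2,b1); (2,3,b1)
branch 1 (rule r1):
nodes: 0:N, 1:O, 2:C, 3:C
edges: (0,1,b1); (0,2,b1); (1,2,b1); (2,3,b1)
branch 2 (rule r2):
nodes: 0:N, 1:O, 3:C
edges: (0,1,b2); (1,3,b2)


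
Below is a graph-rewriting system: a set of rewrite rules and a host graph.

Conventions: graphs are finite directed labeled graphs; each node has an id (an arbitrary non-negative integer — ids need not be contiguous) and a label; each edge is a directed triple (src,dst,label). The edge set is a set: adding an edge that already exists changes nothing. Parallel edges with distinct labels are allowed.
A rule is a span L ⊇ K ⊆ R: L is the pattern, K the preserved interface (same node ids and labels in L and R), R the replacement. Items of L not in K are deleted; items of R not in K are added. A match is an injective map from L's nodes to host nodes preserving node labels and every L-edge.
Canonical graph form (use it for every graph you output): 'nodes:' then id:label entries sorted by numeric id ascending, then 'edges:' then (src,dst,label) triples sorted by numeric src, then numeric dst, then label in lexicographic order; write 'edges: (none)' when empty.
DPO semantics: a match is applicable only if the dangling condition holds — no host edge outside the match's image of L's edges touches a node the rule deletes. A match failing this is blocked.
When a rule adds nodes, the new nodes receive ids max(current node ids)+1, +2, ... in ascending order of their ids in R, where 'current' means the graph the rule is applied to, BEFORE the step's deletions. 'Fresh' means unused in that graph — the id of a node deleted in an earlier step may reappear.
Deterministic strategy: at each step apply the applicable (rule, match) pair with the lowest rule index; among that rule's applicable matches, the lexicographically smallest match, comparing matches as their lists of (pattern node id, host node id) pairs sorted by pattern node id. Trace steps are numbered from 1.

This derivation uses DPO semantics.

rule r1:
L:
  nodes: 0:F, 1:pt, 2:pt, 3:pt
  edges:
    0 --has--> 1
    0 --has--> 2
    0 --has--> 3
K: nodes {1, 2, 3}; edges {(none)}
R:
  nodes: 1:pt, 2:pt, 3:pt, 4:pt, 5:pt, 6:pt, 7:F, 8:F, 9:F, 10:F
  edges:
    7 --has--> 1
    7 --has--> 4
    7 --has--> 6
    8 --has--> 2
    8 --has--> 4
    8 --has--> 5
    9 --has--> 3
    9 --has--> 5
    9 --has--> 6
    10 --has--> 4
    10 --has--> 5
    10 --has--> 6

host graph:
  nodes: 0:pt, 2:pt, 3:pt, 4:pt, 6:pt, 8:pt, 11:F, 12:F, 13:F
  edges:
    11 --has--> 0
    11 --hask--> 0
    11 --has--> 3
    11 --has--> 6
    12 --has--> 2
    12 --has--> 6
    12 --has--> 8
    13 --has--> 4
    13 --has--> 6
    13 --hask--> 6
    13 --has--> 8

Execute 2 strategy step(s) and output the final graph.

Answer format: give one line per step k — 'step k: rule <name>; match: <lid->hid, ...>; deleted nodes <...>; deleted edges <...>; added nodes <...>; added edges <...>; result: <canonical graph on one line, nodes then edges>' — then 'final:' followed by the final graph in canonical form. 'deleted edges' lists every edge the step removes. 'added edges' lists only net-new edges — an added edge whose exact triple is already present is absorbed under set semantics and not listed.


step 1: rule r1; match: 0->12, 1->2, 2->6, 3->8; deleted nodes 12; deleted edges (12,2,has); (12,6,has); (12,8,has); added nodes 14, 15, 16, 17, 18, 19, 20; added edges (17,2,has); (17,14,has); (17,16,has); (18,6,has); (18,14,has); (18,15,has); (19,8,has); (19,15,has); (19,16,has); (20,14,has); (20,15,has); (20,16,has); result: nodes: 0:pt, 2:pt, 3:pt, 4:pt, 6:pt, 8:pt, 11:F, 13:F, 14:pt, 15:pt, 16:pt, 17:F, 18:F, 19:F, 20:F edges: (11,0,has); (11,0,hask); (11,3,has); (11,6,has); (13,4,has); (13,6,has); (13,6,hask); (13,8,has); (17,2,has); (17,14,has); (17,16,has); (18,6,has); (18,14,has); (18,15,has); (19,8,has); (19,15,has); (19,16,has); (20,14,has); (20,15,has); (20,16,has)
step 2: rule r1; match: 0->17, 1->2, 2->14, 3->16; deleted nodes 17; deleted edges (17,2,has); (17,14,has); (17,16,has); added nodes 21, 22, 23, 24, 25, 26, 27; added edges (24,2,has); (24,21,has); (24,23,has); (25,14,has); (25,21,has); (25,22,has); (26,16,has); (26,22,has); (26,23,has); (27,21,has); (27,22,has); (27,23,has); result: nodes: 0:pt, 2:pt, 3:pt, 4:pt, 6:pt, 8:pt, 11:F, 13:F, 14:pt, 15:pt, 16:pt, 18:F, 19:F, 20:F, 21:pt, 22:pt, 23:pt, 24:F, 25:F, 26:F, 27:F edges: (11,0,has); (11,0,hask); (11,3,has); (11,6,has); (13,4,has); (13,6,has); (13,6,hask); (13,8,has); (18,6,has); (18,14,has); (18,15,has); (19,8,has); (19,15,has); (19,16,has); (20,14,has); (20,15,has); (20,16,has); (24,2,has); (24,21,has); (24,23,has); (25,14,has); (25,21,has); (25,22,has); (26,16,has); (26,22,has); (26,23,has); (27,21,has); (27,22,has); (27,23,has)
final:
nodes: 0:pt, 2:pt, 3:pt, 4:pt, 6:pt, 8:pt, 11:F, 13:F, 14:pt, 15:pt, 16:pt, 18:F, 19:F, 20:F, 21:pt, 22:pt, 23:pt, 24:F, 25:F, 26:F, 27:F
edges: (11,0,has); (11,0,hask); (11,3,has); (11,6,has); (13,4,has); (13,6,has); (13,6,hask); (13,8,has); (18,6,has); (18,14,has); (18,15,has); (19,8,has); (19,15,has); (19,16,has); (20,14,has); (20,15,has); (20,16,has); (24,2,has); (24,21,has); (24,23,has); (25,14,has); (25,21,has); (25,22,has); (26,16,has); (26,22,has); (26,23,has); (27,21,has); (27,22,has); (27,23,has)


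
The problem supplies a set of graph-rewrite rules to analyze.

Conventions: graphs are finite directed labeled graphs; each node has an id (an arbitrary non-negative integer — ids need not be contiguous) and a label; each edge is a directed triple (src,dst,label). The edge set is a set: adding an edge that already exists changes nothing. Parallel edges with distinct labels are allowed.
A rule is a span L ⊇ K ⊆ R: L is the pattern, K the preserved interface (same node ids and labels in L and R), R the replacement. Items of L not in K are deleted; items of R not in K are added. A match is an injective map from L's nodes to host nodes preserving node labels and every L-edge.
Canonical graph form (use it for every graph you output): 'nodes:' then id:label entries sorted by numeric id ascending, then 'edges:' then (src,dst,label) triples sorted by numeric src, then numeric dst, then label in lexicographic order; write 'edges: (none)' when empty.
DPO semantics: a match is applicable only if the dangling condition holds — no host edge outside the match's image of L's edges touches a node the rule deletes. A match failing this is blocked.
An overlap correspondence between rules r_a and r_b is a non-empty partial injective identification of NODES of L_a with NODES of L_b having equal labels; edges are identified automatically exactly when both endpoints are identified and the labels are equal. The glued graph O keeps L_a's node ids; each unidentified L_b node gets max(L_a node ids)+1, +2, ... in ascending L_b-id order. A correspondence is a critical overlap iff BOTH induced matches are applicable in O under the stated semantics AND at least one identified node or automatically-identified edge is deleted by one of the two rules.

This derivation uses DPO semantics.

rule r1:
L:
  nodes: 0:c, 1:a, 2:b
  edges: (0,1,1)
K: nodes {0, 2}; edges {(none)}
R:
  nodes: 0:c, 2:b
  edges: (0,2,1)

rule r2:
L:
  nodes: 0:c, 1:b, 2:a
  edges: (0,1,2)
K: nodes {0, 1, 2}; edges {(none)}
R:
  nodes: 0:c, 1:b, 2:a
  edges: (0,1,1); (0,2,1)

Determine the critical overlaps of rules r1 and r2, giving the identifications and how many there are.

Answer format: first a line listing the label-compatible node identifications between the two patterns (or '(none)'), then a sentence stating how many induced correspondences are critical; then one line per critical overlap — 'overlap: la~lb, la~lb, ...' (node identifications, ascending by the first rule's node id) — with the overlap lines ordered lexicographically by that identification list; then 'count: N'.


label-compatible node identifications between L(r1) and L(r2): 0~0, 1~2, 2~1
4 of the induced correspondences are critical overlaps of r1 and r2.
overlap: 0~0, 1~2
overlap: 0~0, 1~2, 2~1
overlap: 1~2
overlap: 1~2, 2~1
count: 4


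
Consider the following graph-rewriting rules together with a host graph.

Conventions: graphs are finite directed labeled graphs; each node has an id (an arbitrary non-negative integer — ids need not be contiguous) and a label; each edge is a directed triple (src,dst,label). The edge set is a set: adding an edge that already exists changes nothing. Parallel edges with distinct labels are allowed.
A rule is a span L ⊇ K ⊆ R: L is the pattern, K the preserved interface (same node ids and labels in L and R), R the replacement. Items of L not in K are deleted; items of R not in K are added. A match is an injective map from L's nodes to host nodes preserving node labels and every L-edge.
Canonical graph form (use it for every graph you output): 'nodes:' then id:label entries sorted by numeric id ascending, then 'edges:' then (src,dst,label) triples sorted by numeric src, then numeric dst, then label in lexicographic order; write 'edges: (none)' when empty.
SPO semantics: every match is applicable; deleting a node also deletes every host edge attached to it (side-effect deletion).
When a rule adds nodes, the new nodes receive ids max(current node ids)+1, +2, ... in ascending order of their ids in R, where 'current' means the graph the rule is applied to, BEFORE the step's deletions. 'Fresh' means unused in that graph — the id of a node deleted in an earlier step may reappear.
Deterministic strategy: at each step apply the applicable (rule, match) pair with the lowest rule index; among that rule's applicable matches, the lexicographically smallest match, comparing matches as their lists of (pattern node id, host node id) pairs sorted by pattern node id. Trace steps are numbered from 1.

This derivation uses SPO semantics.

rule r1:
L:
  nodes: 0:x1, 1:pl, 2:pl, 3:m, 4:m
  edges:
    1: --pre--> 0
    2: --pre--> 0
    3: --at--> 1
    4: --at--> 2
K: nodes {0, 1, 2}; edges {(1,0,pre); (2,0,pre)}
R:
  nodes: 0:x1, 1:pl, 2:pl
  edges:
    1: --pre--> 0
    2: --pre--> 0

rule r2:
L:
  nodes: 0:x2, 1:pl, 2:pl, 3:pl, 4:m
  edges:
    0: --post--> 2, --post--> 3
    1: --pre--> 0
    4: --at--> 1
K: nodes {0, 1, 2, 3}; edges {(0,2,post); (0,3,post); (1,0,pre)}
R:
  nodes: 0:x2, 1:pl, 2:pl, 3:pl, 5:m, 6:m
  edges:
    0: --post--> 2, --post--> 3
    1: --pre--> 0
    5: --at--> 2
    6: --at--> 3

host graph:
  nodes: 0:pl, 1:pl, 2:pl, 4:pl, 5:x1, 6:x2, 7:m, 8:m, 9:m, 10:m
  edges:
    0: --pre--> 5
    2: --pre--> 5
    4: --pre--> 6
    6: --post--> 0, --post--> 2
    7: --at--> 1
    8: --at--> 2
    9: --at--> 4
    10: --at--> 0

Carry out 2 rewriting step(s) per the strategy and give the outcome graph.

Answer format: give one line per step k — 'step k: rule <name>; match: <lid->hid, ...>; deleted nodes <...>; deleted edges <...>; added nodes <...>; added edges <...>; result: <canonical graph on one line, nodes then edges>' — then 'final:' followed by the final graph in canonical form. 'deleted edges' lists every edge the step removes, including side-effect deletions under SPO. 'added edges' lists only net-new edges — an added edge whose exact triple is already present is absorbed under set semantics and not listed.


step 1: rule r1; match: 0->5, 1->0, 2->2, 3->10, 4->8; deleted nodes 8, 10; deleted edges (8,2,at); (10,0,at); added nodes (none); added edges (none); result: nodes: 0:pl, 1:pl, 2:pl, 4:pl, 5:x1, 6:x2, 7:m, 9:m edges: (0,5,pre); (2,5,pre); (4,6,pre); (6,0,post); (6,2,post); (7,1,at); (9,4,at)
step 2: rule r2; match: 0->6, 1->4, 2->0, 3->2, 4->9; deleted nodes 9; deleted edges (9,4,at); added nodes 10, 11; added edges (10,0,at); (11,2,at); result: nodes: 0:pl, 1:pl, 2:pl, 4:pl, 5:x1, 6:x2, 7:m, 10:m, 11:m edges: (0,5,pre); (2,5,pre); (4,6,pre); (6,0,post); (6,2,post); (7,1,at); (10,0,at); (11,2,at)
final:
nodes: 0:pl, 1:pl, 2:pl, 4:pl, 5:x1, 6:x2, 7:m, 10:m, 11:m
edges: (0,5,pre); (2,5,pre); (4,6,pre); (6,0,post); (6,2,post); (7,1,at); (10,0,at); (11,2,at)


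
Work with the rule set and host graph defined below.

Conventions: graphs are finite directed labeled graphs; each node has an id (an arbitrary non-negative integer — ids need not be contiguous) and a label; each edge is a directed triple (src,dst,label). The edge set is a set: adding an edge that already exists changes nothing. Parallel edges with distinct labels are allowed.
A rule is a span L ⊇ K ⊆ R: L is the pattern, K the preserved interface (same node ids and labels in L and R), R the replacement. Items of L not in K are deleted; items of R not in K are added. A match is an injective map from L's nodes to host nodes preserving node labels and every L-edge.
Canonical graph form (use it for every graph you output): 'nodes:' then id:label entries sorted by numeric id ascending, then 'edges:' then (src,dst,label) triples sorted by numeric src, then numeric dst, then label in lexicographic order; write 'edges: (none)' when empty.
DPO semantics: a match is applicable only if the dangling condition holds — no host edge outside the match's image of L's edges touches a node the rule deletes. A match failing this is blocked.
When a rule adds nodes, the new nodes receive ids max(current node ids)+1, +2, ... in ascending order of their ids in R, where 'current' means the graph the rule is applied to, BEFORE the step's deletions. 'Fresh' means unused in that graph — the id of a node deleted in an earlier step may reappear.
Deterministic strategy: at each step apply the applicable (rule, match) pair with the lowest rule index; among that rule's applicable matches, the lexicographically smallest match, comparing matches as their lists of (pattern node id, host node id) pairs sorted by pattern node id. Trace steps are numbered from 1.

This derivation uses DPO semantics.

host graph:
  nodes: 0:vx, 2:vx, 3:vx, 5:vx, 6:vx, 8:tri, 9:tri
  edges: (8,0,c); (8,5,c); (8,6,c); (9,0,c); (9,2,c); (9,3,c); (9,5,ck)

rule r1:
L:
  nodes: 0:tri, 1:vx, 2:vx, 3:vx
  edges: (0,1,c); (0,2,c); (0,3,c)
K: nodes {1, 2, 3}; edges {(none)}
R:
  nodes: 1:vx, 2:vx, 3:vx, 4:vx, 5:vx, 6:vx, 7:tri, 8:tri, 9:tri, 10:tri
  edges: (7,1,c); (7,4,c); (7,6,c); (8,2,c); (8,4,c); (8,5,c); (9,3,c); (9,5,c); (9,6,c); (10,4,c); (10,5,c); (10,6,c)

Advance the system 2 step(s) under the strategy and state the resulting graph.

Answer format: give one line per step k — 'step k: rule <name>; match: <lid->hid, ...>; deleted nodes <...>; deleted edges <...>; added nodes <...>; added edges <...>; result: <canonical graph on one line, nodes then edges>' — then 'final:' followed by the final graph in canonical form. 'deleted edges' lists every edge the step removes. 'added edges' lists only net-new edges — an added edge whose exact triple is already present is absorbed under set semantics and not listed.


step 1: rule r1; match: 0->8, 1->0, 2->5, 3->6; deleted nodes 8; deleted edges (8,0,c); (8,5,c); (8,6,c); added nodes 10, 11, 12, 13, 14, 15, 16; added edges (13,0,c); (13,10,c); (13,12,c); (14,5,c); (14,10,c); (14,11,c); (15,6,c); (15,11,c); (15,12,c); (16,10,c); (16,11,c); (16,12,c); result: nodes: 0:vx, 2:vx, 3:vx, 5:vx, 6:vx, 9:tri, 10:vx, 11:vx, 12:vx, 13:tri, 14:tri, 15:tri, 16:tri edges: (9,0,c); (9,2,c); (9,3,c); (9,5,ck); (13,0,c); (13,10,c); (13,12,c); (14,5,c); (14,10,c); (14,11,c); (15,6,c); (15,11,c); (15,12,c); (16,10,c); (16,11,c); (16,12,c)
step 2: rule r1; match: 0->13, 1->0, 2->10, 3->12; deleted nodes 13; deleted edges (13,0,c); (13,10,c); (13,12,c); added nodes 17, 18, 19, 20, 21, 22, 23; added edges (20,0,c); (20,17,c); (20,19,c); (21,10,c); (21,17,c); (21,18,c); (22,12,c); (22,18,c); (22,19,c); (23,17,c); (23,18,c); (23,19,c); result: nodes: 0:vx, 2:vx, 3:vx, 5:vx, 6:vx, 9:tri, 10:vx, 11:vx, 12:vx, 14:tri, 15:tri, 16:tri, 17:vx, 18:vx, 19:vx, 20:tri, 21:tri, 22:tri, 23:tri edges: (9,0,c); (9,2,c); (9,3,c); (9,5,ck); (14,5,c); (14,10,c); (14,11,c); (15,6,c); (15,11,c); (15,12,c); (16,10,c); (16,11,c); (16,12,c); (20,0,c); (20,17,c); (20,19,c); (21,10,c); (21,17,c); (21,18,c); (22,12,c); (22,18,c); (22,19,c); (23,17,c); (23,18,c); (23,19,c)
final:
nodes: 0:vx, 2:vx, 3:vx, 5:vx, 6:vx, 9:tri, 10:vx, 11:vx, 12:vx, 14:tri, 15:tri, 16:tri, 17:vx, 18:vx, 19:vx, 20:tri, 21:tri, 22:tri, 23:tri
edges: (9,0,c); (9,2,c); (9,3,c); (9,5,ck); (14,5,c); (14,10,c); (14,11,c); (15,6,c); (15,11,c); (15,12,c); (16,10,c); (16,11,c); (16,12,c); (20,0,c); (20,17,c); (20,19,c); (21,10,c); (21,17,c); (21,18,c); (22,12,c); (22,18,c); (22,19,c); (23,17,c); (23,18,c); (23,19,c)


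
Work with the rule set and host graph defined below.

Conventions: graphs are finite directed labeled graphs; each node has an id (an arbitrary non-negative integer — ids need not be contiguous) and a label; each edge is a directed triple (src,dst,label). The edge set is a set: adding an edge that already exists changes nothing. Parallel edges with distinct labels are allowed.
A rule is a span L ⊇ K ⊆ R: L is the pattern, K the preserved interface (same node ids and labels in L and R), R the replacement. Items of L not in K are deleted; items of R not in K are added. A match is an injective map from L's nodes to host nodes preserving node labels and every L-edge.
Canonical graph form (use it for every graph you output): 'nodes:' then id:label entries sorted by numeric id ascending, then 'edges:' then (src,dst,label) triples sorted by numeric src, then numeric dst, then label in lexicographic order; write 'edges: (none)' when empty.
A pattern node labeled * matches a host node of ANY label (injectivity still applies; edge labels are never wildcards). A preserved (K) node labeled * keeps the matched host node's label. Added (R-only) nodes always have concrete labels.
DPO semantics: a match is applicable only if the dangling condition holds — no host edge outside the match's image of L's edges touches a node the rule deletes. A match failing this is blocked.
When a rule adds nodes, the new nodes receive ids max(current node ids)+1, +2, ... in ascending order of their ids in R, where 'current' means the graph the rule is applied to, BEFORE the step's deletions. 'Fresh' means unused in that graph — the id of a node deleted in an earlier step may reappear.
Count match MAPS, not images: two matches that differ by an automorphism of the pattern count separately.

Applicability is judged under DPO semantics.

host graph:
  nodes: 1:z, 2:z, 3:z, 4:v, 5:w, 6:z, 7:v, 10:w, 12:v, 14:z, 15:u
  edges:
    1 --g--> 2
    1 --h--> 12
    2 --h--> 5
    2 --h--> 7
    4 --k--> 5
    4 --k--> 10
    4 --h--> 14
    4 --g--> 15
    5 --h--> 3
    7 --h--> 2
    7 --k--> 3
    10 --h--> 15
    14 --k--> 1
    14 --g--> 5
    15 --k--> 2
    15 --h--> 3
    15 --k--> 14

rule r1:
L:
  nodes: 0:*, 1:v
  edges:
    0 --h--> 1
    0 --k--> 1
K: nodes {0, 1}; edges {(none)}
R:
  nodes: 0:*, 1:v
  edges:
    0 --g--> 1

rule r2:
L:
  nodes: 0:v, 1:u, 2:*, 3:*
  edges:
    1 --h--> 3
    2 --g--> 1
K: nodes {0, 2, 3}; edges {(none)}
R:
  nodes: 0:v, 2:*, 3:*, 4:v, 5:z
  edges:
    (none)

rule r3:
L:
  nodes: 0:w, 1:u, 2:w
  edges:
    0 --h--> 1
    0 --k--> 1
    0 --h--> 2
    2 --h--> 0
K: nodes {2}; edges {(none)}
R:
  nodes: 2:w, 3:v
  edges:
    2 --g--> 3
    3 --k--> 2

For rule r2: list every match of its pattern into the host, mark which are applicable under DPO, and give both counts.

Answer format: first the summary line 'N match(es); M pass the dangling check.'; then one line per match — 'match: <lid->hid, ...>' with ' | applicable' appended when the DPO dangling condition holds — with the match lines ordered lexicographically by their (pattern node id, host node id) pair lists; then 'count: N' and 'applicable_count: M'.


2 match(es); 0 pass the dangling check.
match: 0->7, 1->15, 2->4, 3->3
match: 0->12, 1->15, 2->4, 3->3
count: 2
applicable_count: 0
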